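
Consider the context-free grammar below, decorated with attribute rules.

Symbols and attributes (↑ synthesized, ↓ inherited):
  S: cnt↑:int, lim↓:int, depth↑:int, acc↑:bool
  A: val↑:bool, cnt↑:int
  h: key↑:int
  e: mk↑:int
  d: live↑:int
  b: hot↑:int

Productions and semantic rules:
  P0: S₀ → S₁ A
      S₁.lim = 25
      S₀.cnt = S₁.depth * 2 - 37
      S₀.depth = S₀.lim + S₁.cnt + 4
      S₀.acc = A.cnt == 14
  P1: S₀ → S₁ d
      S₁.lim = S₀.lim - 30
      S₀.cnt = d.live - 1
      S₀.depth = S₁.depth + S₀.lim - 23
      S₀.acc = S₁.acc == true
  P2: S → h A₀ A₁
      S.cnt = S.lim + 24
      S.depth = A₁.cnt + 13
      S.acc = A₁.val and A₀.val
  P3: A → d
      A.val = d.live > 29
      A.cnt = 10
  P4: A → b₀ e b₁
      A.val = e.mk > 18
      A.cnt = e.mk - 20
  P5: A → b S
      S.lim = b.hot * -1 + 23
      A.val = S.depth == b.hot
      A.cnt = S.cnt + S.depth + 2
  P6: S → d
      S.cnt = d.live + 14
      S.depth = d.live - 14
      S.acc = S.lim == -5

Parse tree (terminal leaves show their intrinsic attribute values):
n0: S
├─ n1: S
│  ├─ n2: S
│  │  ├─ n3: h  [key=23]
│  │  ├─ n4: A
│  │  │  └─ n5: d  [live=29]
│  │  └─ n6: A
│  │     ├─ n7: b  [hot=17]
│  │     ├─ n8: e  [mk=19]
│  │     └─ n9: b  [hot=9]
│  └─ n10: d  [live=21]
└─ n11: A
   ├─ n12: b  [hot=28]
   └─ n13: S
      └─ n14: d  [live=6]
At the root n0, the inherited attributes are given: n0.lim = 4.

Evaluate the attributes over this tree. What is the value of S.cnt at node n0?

1. n0.lim = 4  [given at root]
2. n1.lim = 25  [25]
3. n2.lim = -5  [S₀.lim - 30]
4. n3.key = 23  [terminal]
5. n5.live = 29  [terminal]
6. n4.val = false  [d.live > 29]
7. n4.cnt = 10  [10]
8. n7.hot = 17  [terminal]
9. n8.mk = 19  [terminal]
10. n9.hot = 9  [terminal]
11. n6.val = true  [e.mk > 18]
12. n6.cnt = -1  [e.mk - 20]
13. n2.cnt = 19  [S.lim + 24]
14. n2.depth = 12  [A₁.cnt + 13]
15. n2.acc = false  [A₁.val and A₀.val]
16. n10.live = 21  [terminal]
17. n1.cnt = 20  [d.live - 1]
18. n1.depth = 14  [S₁.depth + S₀.lim - 23]
19. n1.acc = false  [S₁.acc == true]
20. n12.hot = 28  [terminal]
21. n13.lim = -5  [b.hot * -1 + 23]
22. n14.live = 6  [terminal]
23. n13.cnt = 20  [d.live + 14]
24. n13.depth = -8  [d.live - 14]
25. n13.acc = true  [S.lim == -5]
26. n11.val = false  [S.depth == b.hot]
27. n11.cnt = 14  [S.cnt + S.depth + 2]
28. n0.cnt = -9  [S₁.depth * 2 - 37]
29. n0.depth = 28  [S₀.lim + S₁.cnt + 4]
30. n0.acc = true  [A.cnt == 14]

-9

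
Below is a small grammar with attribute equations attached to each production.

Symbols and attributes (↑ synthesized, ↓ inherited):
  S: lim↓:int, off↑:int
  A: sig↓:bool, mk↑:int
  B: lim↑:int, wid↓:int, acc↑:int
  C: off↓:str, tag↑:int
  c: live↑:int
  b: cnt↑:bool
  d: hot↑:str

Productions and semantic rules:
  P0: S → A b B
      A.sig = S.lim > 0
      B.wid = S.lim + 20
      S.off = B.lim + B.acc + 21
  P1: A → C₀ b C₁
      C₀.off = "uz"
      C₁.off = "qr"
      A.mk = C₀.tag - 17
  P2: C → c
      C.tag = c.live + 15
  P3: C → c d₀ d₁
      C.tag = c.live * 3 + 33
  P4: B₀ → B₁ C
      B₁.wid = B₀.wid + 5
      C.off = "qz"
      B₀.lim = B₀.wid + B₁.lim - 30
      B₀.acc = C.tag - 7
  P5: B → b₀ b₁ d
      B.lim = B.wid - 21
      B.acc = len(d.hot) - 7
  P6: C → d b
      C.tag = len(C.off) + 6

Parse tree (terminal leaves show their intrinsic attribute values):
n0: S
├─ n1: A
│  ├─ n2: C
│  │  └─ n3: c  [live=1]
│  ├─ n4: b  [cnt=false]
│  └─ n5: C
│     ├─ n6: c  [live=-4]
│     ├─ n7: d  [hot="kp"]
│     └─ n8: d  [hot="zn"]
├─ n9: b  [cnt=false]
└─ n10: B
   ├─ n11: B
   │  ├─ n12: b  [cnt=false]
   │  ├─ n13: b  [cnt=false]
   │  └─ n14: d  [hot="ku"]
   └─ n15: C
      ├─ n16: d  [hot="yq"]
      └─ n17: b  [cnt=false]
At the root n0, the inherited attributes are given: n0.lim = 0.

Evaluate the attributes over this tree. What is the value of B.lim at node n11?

4

1. n0.lim = 0  [given at root]
2. n1.sig = false  [S.lim > 0]
3. n2.off = "uz"  ["uz"]
4. n3.live = 1  [terminal]
5. n2.tag = 16  [c.live + 15]
6. n4.cnt = false  [terminal]
7. n5.off = "qr"  ["qr"]
8. n6.live = -4  [terminal]
9. n7.hot = "kp"  [terminal]
10. n8.hot = "zn"  [terminal]
11. n5.tag = 21  [c.live * 3 + 33]
12. n1.mk = -1  [C₀.tag - 17]
13. n9.cnt = false  [terminal]
14. n10.wid = 20  [S.lim + 20]
15. n11.wid = 25  [B₀.wid + 5]
16. n12.cnt = false  [terminal]
17. n13.cnt = false  [terminal]
18. n14.hot = "ku"  [terminal]
19. n11.lim = 4  [B.wid - 21]
20. n11.acc = -5  [len(d.hot) - 7]
21. n15.off = "qz"  ["qz"]
22. n16.hot = "yq"  [terminal]
23. n17.cnt = false  [terminal]
24. n15.tag = 8  [len(C.off) + 6]
25. n10.lim = -6  [B₀.wid + B₁.lim - 30]
26. n10.acc = 1  [C.tag - 7]
27. n0.off = 16  [B.lim + B.acc + 21]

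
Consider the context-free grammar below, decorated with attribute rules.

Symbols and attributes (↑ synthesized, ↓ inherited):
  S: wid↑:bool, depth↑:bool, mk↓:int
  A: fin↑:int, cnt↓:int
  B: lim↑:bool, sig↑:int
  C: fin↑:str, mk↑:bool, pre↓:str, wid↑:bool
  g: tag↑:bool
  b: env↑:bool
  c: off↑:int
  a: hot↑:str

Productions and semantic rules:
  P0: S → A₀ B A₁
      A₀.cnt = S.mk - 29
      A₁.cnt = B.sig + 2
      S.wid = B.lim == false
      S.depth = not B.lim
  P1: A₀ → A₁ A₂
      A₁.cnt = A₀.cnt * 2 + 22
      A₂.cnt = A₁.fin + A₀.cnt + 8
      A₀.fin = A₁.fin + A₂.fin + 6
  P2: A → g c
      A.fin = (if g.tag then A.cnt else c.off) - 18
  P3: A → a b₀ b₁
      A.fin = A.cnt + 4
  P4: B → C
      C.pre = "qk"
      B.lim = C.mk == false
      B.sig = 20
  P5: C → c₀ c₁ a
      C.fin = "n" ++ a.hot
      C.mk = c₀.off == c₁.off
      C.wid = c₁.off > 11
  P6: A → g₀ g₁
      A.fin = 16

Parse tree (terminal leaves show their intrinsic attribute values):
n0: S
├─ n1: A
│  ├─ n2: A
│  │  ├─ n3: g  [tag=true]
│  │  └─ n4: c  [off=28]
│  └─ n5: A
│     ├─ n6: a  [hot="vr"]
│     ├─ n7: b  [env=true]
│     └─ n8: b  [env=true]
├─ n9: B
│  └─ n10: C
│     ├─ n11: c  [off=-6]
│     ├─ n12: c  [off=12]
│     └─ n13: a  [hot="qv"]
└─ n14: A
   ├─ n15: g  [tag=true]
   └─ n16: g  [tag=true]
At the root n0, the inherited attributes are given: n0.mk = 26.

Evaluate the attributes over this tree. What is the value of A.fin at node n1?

11

1. n0.mk = 26  [given at root]
2. n1.cnt = -3  [S.mk - 29]
3. n2.cnt = 16  [A₀.cnt * 2 + 22]
4. n3.tag = true  [terminal]
5. n4.off = 28  [terminal]
6. n2.fin = -2  [(if g.tag then A.cnt else c.off) - 18]
7. n5.cnt = 3  [A₁.fin + A₀.cnt + 8]
8. n6.hot = "vr"  [terminal]
9. n7.env = true  [terminal]
10. n8.env = true  [terminal]
11. n5.fin = 7  [A.cnt + 4]
12. n1.fin = 11  [A₁.fin + A₂.fin + 6]
13. n10.pre = "qk"  ["qk"]
14. n11.off = -6  [terminal]
15. n12.off = 12  [terminal]
16. n13.hot = "qv"  [terminal]
17. n10.fin = "nqv"  ["n" ++ a.hot]
18. n10.mk = false  [c₀.off == c₁.off]
19. n10.wid = true  [c₁.off > 11]
20. n9.lim = true  [C.mk == false]
21. n9.sig = 20  [20]
22. n14.cnt = 22  [B.sig + 2]
23. n15.tag = true  [terminal]
24. n16.tag = true  [terminal]
25. n14.fin = 16  [16]
26. n0.wid = false  [B.lim == false]
27. n0.depth = false  [not B.lim]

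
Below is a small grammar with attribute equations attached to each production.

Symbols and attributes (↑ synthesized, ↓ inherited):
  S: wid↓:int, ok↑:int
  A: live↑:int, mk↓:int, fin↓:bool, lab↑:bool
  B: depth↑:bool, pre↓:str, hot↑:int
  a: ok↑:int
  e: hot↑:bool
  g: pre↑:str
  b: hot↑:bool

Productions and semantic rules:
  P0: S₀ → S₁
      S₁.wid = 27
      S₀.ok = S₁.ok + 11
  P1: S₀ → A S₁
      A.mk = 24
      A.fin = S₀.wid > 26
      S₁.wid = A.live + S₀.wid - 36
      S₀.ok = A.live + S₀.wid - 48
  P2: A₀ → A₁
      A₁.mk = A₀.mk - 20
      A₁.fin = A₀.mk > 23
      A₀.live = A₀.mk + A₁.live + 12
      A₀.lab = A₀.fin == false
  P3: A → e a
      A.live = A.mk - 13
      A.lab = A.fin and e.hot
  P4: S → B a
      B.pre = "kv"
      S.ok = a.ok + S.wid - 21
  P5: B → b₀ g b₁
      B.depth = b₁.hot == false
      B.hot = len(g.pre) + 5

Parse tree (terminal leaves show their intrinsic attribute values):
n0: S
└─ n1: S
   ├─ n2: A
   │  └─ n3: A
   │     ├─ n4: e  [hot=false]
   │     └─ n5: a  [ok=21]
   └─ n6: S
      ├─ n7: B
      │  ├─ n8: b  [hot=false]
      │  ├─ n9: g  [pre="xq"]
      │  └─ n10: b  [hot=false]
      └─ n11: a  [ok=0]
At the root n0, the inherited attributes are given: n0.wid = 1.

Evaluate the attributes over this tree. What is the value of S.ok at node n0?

1. n0.wid = 1  [given at root]
2. n1.wid = 27  [27]
3. n2.mk = 24  [24]
4. n2.fin = true  [S₀.wid > 26]
5. n3.mk = 4  [A₀.mk - 20]
6. n3.fin = true  [A₀.mk > 23]
7. n4.hot = false  [terminal]
8. n5.ok = 21  [terminal]
9. n3.live = -9  [A.mk - 13]
10. n3.lab = false  [A.fin and e.hot]
11. n2.live = 27  [A₀.mk + A₁.live + 12]
12. n2.lab = false  [A₀.fin == false]
13. n6.wid = 18  [A.live + S₀.wid - 36]
14. n7.pre = "kv"  ["kv"]
15. n8.hot = false  [terminal]
16. n9.pre = "xq"  [terminal]
17. n10.hot = false  [terminal]
18. n7.depth = true  [b₁.hot == false]
19. n7.hot = 7  [len(g.pre) + 5]
20. n11.ok = 0  [terminal]
21. n6.ok = -3  [a.ok + S.wid - 21]
22. n1.ok = 6  [A.live + S₀.wid - 48]
23. n0.ok = 17  [S₁.ok + 11]

17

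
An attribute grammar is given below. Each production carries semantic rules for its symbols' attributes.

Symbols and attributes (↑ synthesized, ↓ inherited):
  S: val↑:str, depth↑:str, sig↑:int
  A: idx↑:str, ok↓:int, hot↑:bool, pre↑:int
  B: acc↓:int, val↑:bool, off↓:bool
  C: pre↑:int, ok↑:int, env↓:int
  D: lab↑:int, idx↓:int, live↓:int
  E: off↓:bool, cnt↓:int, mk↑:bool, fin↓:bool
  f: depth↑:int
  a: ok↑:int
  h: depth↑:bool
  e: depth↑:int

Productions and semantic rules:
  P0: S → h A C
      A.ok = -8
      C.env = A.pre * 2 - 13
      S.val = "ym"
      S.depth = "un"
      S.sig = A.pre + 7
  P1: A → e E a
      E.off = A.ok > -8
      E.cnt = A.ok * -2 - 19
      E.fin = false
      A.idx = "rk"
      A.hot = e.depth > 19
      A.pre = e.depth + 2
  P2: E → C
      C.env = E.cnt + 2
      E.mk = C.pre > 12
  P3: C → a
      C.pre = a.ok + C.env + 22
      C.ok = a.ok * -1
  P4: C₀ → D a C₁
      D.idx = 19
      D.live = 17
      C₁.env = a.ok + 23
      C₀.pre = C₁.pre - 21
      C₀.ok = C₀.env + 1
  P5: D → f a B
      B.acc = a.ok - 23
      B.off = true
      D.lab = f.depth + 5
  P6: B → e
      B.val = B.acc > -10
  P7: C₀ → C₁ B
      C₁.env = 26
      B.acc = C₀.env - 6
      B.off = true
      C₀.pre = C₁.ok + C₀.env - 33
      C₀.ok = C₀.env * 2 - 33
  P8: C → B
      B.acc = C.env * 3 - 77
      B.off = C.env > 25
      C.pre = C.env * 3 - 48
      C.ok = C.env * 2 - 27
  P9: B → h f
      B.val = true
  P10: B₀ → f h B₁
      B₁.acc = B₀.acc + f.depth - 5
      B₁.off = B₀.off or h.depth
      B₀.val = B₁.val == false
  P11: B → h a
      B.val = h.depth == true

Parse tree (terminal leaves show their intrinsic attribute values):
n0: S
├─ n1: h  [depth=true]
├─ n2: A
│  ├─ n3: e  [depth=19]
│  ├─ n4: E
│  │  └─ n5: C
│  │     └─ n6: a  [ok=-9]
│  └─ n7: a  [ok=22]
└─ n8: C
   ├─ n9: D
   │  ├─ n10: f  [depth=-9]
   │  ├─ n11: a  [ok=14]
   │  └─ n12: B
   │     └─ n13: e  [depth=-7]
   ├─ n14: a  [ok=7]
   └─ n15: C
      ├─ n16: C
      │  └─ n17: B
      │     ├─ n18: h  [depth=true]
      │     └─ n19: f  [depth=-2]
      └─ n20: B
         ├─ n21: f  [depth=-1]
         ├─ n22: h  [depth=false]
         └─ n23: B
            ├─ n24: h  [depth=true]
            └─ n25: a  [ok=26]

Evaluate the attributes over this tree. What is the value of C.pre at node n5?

12

1. n1.depth = true  [terminal]
2. n2.ok = -8  [-8]
3. n3.depth = 19  [terminal]
4. n4.off = false  [A.ok > -8]
5. n4.cnt = -3  [A.ok * -2 - 19]
6. n4.fin = false  [false]
7. n5.env = -1  [E.cnt + 2]
8. n6.ok = -9  [terminal]
9. n5.pre = 12  [a.ok + C.env + 22]
10. n5.ok = 9  [a.ok * -1]
11. n4.mk = false  [C.pre > 12]
12. n7.ok = 22  [terminal]
13. n2.idx = "rk"  ["rk"]
14. n2.hot = false  [e.depth > 19]
15. n2.pre = 21  [e.depth + 2]
16. n8.env = 29  [A.pre * 2 - 13]
17. n9.idx = 19  [19]
18. n9.live = 17  [17]
19. n10.depth = -9  [terminal]
20. n11.ok = 14  [terminal]
21. n12.acc = -9  [a.ok - 23]
22. n12.off = true  [true]
23. n13.depth = -7  [terminal]
24. n12.val = true  [B.acc > -10]
25. n9.lab = -4  [f.depth + 5]
26. n14.ok = 7  [terminal]
27. n15.env = 30  [a.ok + 23]
28. n16.env = 26  [26]
29. n17.acc = 1  [C.env * 3 - 77]
30. n17.off = true  [C.env > 25]
31. n18.depth = true  [terminal]
32. n19.depth = -2  [terminal]
33. n17.val = true  [true]
34. n16.pre = 30  [C.env * 3 - 48]
35. n16.ok = 25  [C.env * 2 - 27]
36. n20.acc = 24  [C₀.env - 6]
37. n20.off = true  [true]
38. n21.depth = -1  [terminal]
39. n22.depth = false  [terminal]
40. n23.acc = 18  [B₀.acc + f.depth - 5]
41. n23.off = true  [B₀.off or h.depth]
42. n24.depth = true  [terminal]
43. n25.ok = 26  [terminal]
44. n23.val = true  [h.depth == true]
45. n20.val = false  [B₁.val == false]
46. n15.pre = 22  [C₁.ok + C₀.env - 33]
47. n15.ok = 27  [C₀.env * 2 - 33]
48. n8.pre = 1  [C₁.pre - 21]
49. n8.ok = 30  [C₀.env + 1]
50. n0.val = "ym"  ["ym"]
51. n0.depth = "un"  ["un"]
52. n0.sig = 28  [A.pre + 7]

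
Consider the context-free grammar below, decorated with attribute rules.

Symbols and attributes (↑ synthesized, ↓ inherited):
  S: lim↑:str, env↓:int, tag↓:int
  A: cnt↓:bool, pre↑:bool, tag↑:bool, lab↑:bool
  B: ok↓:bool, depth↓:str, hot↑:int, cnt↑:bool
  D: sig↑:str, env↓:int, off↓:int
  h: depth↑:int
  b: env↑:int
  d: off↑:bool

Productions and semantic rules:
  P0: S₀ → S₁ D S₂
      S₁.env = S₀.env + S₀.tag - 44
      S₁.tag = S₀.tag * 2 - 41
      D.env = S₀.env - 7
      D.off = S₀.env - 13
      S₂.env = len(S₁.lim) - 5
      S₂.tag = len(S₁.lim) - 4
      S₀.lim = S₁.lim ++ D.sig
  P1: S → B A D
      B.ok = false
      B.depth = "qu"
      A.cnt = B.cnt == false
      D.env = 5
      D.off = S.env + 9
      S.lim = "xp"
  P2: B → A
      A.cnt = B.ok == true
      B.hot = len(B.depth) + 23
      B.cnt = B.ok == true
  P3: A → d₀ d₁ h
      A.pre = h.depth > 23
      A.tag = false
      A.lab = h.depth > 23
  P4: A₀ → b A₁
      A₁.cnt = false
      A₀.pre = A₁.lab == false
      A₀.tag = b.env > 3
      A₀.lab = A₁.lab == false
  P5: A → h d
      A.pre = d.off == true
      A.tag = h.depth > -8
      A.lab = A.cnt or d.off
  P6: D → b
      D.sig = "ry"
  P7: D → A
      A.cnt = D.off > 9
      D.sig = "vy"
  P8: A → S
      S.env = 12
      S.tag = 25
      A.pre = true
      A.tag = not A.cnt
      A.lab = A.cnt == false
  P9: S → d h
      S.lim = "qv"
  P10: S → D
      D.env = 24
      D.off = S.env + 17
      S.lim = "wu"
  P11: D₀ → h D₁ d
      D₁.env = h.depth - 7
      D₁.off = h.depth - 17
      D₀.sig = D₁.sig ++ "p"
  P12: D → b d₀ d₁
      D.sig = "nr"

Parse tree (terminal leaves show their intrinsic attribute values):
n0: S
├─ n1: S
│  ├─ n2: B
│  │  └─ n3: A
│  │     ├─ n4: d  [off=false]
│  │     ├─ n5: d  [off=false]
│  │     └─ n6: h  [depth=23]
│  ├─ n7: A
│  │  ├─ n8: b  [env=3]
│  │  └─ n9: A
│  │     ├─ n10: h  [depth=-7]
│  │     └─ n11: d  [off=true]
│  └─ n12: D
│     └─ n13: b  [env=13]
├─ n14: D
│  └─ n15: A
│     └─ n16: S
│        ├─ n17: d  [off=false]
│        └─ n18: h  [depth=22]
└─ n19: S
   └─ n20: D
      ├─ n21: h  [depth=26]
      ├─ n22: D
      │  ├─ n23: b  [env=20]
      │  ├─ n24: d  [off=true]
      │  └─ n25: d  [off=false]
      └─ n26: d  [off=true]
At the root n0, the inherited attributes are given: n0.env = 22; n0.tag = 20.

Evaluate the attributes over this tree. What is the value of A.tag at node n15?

true

1. n0.env = 22  [given at root]
2. n0.tag = 20  [given at root]
3. n1.env = -2  [S₀.env + S₀.tag - 44]
4. n1.tag = -1  [S₀.tag * 2 - 41]
5. n2.ok = false  [false]
6. n2.depth = "qu"  ["qu"]
7. n3.cnt = false  [B.ok == true]
8. n4.off = false  [terminal]
9. n5.off = false  [terminal]
10. n6.depth = 23  [terminal]
11. n3.pre = false  [h.depth > 23]
12. n3.tag = false  [false]
13. n3.lab = false  [h.depth > 23]
14. n2.hot = 25  [len(B.depth) + 23]
15. n2.cnt = false  [B.ok == true]
16. n7.cnt = true  [B.cnt == false]
17. n8.env = 3  [terminal]
18. n9.cnt = false  [false]
19. n10.depth = -7  [terminal]
20. n11.off = true  [terminal]
21. n9.pre = true  [d.off == true]
22. n9.tag = true  [h.depth > -8]
23. n9.lab = true  [A.cnt or d.off]
24. n7.pre = false  [A₁.lab == false]
25. n7.tag = false  [b.env > 3]
26. n7.lab = false  [A₁.lab == false]
27. n12.env = 5  [5]
28. n12.off = 7  [S.env + 9]
29. n13.env = 13  [terminal]
30. n12.sig = "ry"  ["ry"]
31. n1.lim = "xp"  ["xp"]
32. n14.env = 15  [S₀.env - 7]
33. n14.off = 9  [S₀.env - 13]
34. n15.cnt = false  [D.off > 9]
35. n16.env = 12  [12]
36. n16.tag = 25  [25]
37. n17.off = false  [terminal]
38. n18.depth = 22  [terminal]
39. n16.lim = "qv"  ["qv"]
40. n15.pre = true  [true]
41. n15.tag = true  [not A.cnt]
42. n15.lab = true  [A.cnt == false]
43. n14.sig = "vy"  ["vy"]
44. n19.env = -3  [len(S₁.lim) - 5]
45. n19.tag = -2  [len(S₁.lim) - 4]
46. n20.env = 24  [24]
47. n20.off = 14  [S.env + 17]
48. n21.depth = 26  [terminal]
49. n22.env = 19  [h.depth - 7]
50. n22.off = 9  [h.depth - 17]
51. n23.env = 20  [terminal]
52. n24.off = true  [terminal]
53. n25.off = false  [terminal]
54. n22.sig = "nr"  ["nr"]
55. n26.off = true  [terminal]
56. n20.sig = "nrp"  [D₁.sig ++ "p"]
57. n19.lim = "wu"  ["wu"]
58. n0.lim = "xpvy"  [S₁.lim ++ D.sig]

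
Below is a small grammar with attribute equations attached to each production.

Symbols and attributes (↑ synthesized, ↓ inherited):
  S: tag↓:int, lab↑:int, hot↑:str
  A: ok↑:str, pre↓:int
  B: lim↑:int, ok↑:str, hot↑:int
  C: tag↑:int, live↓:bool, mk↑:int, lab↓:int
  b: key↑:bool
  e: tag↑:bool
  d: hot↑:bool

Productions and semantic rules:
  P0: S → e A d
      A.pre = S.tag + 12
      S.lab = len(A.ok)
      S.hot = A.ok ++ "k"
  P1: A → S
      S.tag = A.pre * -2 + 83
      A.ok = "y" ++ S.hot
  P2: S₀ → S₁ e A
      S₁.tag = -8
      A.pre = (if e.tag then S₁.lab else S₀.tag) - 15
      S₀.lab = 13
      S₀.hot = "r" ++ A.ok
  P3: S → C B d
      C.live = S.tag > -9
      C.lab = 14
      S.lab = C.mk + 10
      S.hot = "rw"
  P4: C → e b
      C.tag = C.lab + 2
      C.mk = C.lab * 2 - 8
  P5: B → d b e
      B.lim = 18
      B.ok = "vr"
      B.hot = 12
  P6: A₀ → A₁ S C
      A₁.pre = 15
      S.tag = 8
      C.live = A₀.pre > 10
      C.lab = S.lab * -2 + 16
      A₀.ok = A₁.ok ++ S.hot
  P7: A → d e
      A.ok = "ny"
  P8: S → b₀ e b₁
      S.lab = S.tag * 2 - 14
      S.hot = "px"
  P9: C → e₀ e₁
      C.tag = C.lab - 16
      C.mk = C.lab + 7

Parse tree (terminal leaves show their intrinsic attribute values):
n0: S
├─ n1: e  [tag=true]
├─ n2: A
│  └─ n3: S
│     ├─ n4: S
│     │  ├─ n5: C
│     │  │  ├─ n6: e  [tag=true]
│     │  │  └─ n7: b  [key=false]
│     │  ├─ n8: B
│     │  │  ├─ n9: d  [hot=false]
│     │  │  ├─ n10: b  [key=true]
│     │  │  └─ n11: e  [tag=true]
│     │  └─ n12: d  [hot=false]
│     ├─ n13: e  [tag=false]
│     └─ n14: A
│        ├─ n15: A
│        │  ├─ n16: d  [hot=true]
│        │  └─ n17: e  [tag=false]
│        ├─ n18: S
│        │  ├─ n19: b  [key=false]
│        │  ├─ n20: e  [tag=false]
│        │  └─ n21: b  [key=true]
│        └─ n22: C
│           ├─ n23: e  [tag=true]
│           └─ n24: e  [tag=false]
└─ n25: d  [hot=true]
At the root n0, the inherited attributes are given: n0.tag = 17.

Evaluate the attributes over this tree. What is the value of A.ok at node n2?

1. n0.tag = 17  [given at root]
2. n1.tag = true  [terminal]
3. n2.pre = 29  [S.tag + 12]
4. n3.tag = 25  [A.pre * -2 + 83]
5. n4.tag = -8  [-8]
6. n5.live = true  [S.tag > -9]
7. n5.lab = 14  [14]
8. n6.tag = true  [terminal]
9. n7.key = false  [terminal]
10. n5.tag = 16  [C.lab + 2]
11. n5.mk = 20  [C.lab * 2 - 8]
12. n9.hot = false  [terminal]
13. n10.key = true  [terminal]
14. n11.tag = true  [terminal]
15. n8.lim = 18  [18]
16. n8.ok = "vr"  ["vr"]
17. n8.hot = 12  [12]
18. n12.hot = false  [terminal]
19. n4.lab = 30  [C.mk + 10]
20. n4.hot = "rw"  ["rw"]
21. n13.tag = false  [terminal]
22. n14.pre = 10  [(if e.tag then S₁.lab else S₀.tag) - 15]
23. n15.pre = 15  [15]
24. n16.hot = true  [terminal]
25. n17.tag = false  [terminal]
26. n15.ok = "ny"  ["ny"]
27. n18.tag = 8  [8]
28. n19.key = false  [terminal]
29. n20.tag = false  [terminal]
30. n21.key = true  [terminal]
31. n18.lab = 2  [S.tag * 2 - 14]
32. n18.hot = "px"  ["px"]
33. n22.live = false  [A₀.pre > 10]
34. n22.lab = 12  [S.lab * -2 + 16]
35. n23.tag = true  [terminal]
36. n24.tag = false  [terminal]
37. n22.tag = -4  [C.lab - 16]
38. n22.mk = 19  [C.lab + 7]
39. n14.ok = "nypx"  [A₁.ok ++ S.hot]
40. n3.lab = 13  [13]
41. n3.hot = "rnypx"  ["r" ++ A.ok]
42. n2.ok = "yrnypx"  ["y" ++ S.hot]
43. n25.hot = true  [terminal]
44. n0.lab = 6  [len(A.ok)]
45. n0.hot = "yrnypxk"  [A.ok ++ "k"]

"yrnypx"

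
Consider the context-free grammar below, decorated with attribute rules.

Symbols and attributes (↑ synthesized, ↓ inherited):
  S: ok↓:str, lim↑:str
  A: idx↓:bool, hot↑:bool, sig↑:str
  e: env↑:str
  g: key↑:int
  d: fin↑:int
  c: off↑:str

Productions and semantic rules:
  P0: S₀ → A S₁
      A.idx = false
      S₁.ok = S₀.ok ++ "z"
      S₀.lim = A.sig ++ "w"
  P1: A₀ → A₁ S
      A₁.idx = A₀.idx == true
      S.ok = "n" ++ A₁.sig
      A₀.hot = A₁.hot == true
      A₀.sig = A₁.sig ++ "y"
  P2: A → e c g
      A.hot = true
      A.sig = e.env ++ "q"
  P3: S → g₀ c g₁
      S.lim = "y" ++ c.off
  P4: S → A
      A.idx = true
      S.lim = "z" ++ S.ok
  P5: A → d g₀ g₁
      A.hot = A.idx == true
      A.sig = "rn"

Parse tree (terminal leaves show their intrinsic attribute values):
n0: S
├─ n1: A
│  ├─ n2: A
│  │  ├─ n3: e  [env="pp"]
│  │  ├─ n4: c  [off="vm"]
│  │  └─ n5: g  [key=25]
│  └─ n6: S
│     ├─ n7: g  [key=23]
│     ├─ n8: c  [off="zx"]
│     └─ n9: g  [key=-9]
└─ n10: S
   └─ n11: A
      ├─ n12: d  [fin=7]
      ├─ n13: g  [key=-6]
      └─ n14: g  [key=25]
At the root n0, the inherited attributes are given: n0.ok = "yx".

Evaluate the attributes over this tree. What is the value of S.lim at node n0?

"ppqyw"

1. n0.ok = "yx"  [given at root]
2. n1.idx = false  [false]
3. n2.idx = false  [A₀.idx == true]
4. n3.env = "pp"  [terminal]
5. n4.off = "vm"  [terminal]
6. n5.key = 25  [terminal]
7. n2.hot = true  [true]
8. n2.sig = "ppq"  [e.env ++ "q"]
9. n6.ok = "nppq"  ["n" ++ A₁.sig]
10. n7.key = 23  [terminal]
11. n8.off = "zx"  [terminal]
12. n9.key = -9  [terminal]
13. n6.lim = "yzx"  ["y" ++ c.off]
14. n1.hot = true  [A₁.hot == true]
15. n1.sig = "ppqy"  [A₁.sig ++ "y"]
16. n10.ok = "yxz"  [S₀.ok ++ "z"]
17. n11.idx = true  [true]
18. n12.fin = 7  [terminal]
19. n13.key = -6  [terminal]
20. n14.key = 25  [terminal]
21. n11.hot = true  [A.idx == true]
22. n11.sig = "rn"  ["rn"]
23. n10.lim = "zyxz"  ["z" ++ S.ok]
24. n0.lim = "ppqyw"  [A.sig ++ "w"]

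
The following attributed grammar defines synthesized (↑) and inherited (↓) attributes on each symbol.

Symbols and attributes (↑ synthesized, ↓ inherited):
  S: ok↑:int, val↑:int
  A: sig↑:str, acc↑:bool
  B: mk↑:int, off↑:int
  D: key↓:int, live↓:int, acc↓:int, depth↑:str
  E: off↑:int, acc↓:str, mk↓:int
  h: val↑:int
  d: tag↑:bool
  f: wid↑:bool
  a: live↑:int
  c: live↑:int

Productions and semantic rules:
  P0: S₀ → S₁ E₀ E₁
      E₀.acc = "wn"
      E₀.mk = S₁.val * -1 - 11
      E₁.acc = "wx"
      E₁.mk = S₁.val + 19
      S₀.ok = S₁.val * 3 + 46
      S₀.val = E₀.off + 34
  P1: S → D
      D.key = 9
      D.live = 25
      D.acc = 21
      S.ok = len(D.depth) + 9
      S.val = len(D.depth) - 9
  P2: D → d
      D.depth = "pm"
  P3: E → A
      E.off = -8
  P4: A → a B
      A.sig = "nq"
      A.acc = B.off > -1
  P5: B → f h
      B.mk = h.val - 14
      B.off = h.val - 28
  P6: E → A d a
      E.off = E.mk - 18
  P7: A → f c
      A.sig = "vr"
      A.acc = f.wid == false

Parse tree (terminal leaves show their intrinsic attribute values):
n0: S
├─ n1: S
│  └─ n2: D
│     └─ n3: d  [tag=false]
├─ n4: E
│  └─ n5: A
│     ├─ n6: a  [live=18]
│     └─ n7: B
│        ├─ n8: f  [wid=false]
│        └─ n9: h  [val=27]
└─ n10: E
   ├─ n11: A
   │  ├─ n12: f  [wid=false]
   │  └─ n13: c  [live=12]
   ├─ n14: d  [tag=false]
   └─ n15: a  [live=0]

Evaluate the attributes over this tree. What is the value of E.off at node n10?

-6

1. n2.key = 9  [9]
2. n2.live = 25  [25]
3. n2.acc = 21  [21]
4. n3.tag = false  [terminal]
5. n2.depth = "pm"  ["pm"]
6. n1.ok = 11  [len(D.depth) + 9]
7. n1.val = -7  [len(D.depth) - 9]
8. n4.acc = "wn"  ["wn"]
9. n4.mk = -4  [S₁.val * -1 - 11]
10. n6.live = 18  [terminal]
11. n8.wid = false  [terminal]
12. n9.val = 27  [terminal]
13. n7.mk = 13  [h.val - 14]
14. n7.off = -1  [h.val - 28]
15. n5.sig = "nq"  ["nq"]
16. n5.acc = false  [B.off > -1]
17. n4.off = -8  [-8]
18. n10.acc = "wx"  ["wx"]
19. n10.mk = 12  [S₁.val + 19]
20. n12.wid = false  [terminal]
21. n13.live = 12  [terminal]
22. n11.sig = "vr"  ["vr"]
23. n11.acc = true  [f.wid == false]
24. n14.tag = false  [terminal]
25. n15.live = 0  [terminal]
26. n10.off = -6  [E.mk - 18]
27. n0.ok = 25  [S₁.val * 3 + 46]
28. n0.val = 26  [E₀.off + 34]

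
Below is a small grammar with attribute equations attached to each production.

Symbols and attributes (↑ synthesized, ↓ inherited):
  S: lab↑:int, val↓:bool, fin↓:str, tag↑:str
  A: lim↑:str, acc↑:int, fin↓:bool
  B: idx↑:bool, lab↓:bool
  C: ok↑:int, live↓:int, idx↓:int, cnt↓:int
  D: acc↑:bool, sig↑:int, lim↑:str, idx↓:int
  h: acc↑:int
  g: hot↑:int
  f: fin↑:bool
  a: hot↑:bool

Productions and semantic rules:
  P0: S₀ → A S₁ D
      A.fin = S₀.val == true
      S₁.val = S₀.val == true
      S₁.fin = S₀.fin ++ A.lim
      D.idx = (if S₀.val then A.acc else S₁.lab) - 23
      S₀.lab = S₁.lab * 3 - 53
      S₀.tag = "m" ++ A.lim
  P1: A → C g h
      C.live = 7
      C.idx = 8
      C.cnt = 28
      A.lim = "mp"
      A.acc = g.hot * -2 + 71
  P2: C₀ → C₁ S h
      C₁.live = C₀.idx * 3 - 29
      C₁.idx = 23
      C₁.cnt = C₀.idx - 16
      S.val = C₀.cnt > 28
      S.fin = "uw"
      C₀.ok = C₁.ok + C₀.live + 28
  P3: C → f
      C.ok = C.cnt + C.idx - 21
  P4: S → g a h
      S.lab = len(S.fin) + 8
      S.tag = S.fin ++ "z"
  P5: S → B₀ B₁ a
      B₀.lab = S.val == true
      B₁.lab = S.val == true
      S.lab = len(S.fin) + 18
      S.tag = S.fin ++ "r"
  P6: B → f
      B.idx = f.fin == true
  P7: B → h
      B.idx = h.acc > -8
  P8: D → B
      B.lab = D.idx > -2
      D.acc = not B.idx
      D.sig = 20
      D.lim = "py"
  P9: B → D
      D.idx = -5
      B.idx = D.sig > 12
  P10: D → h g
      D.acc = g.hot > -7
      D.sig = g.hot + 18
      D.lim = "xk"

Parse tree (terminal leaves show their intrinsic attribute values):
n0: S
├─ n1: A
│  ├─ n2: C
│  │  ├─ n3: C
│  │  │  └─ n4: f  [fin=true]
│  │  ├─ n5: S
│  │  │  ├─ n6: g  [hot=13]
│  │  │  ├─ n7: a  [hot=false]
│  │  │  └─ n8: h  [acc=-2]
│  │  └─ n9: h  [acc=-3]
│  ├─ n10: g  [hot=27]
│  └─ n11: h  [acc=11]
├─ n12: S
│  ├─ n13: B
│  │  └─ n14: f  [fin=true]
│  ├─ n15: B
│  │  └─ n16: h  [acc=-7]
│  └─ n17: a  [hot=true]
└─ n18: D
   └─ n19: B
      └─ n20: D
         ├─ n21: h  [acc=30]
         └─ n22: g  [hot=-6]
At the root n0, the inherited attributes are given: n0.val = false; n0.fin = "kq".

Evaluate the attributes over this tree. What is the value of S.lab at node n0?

1. n0.val = false  [given at root]
2. n0.fin = "kq"  [given at root]
3. n1.fin = false  [S₀.val == true]
4. n2.live = 7  [7]
5. n2.idx = 8  [8]
6. n2.cnt = 28  [28]
7. n3.live = -5  [C₀.idx * 3 - 29]
8. n3.idx = 23  [23]
9. n3.cnt = -8  [C₀.idx - 16]
10. n4.fin = true  [terminal]
11. n3.ok = -6  [C.cnt + C.idx - 21]
12. n5.val = false  [C₀.cnt > 28]
13. n5.fin = "uw"  ["uw"]
14. n6.hot = 13  [terminal]
15. n7.hot = false  [terminal]
16. n8.acc = -2  [terminal]
17. n5.lab = 10  [len(S.fin) + 8]
18. n5.tag = "uwz"  [S.fin ++ "z"]
19. n9.acc = -3  [terminal]
20. n2.ok = 29  [C₁.ok + C₀.live + 28]
21. n10.hot = 27  [terminal]
22. n11.acc = 11  [terminal]
23. n1.lim = "mp"  ["mp"]
24. n1.acc = 17  [g.hot * -2 + 71]
25. n12.val = false  [S₀.val == true]
26. n12.fin = "kqmp"  [S₀.fin ++ A.lim]
27. n13.lab = false  [S.val == true]
28. n14.fin = true  [terminal]
29. n13.idx = true  [f.fin == true]
30. n15.lab = false  [S.val == true]
31. n16.acc = -7  [terminal]
32. n15.idx = true  [h.acc > -8]
33. n17.hot = true  [terminal]
34. n12.lab = 22  [len(S.fin) + 18]
35. n12.tag = "kqmpr"  [S.fin ++ "r"]
36. n18.idx = -1  [(if S₀.val then A.acc else S₁.lab) - 23]
37. n19.lab = true  [D.idx > -2]
38. n20.idx = -5  [-5]
39. n21.acc = 30  [terminal]
40. n22.hot = -6  [terminal]
41. n20.acc = true  [g.hot > -7]
42. n20.sig = 12  [g.hot + 18]
43. n20.lim = "xk"  ["xk"]
44. n19.idx = false  [D.sig > 12]
45. n18.acc = true  [not B.idx]
46. n18.sig = 20  [20]
47. n18.lim = "py"  ["py"]
48. n0.lab = 13  [S₁.lab * 3 - 53]
49. n0.tag = "mmp"  ["m" ++ A.lim]

13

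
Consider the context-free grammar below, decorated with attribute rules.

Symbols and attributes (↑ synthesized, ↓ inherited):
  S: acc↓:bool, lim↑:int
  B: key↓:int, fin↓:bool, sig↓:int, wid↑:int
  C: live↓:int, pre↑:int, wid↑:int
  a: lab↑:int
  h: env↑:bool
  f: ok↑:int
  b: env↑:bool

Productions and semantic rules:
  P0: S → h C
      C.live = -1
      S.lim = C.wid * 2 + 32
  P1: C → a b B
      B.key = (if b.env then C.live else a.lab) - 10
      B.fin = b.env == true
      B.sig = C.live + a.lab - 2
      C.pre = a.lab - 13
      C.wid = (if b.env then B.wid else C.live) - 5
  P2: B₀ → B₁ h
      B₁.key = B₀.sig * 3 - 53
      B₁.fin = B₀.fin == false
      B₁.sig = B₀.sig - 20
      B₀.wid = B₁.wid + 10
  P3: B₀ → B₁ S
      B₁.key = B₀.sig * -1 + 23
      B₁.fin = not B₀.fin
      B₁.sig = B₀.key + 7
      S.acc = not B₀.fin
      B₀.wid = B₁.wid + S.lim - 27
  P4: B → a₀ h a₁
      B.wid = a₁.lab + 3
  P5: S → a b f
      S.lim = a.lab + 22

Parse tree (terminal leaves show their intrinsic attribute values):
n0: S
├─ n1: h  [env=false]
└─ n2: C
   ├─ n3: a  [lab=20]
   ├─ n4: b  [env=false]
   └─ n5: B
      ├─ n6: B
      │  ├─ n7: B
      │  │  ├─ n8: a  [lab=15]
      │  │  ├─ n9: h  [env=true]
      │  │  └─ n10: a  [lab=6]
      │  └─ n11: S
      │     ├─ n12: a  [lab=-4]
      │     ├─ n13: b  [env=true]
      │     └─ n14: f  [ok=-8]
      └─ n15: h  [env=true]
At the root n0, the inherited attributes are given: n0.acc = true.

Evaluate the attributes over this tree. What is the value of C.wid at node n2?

1. n0.acc = true  [given at root]
2. n1.env = false  [terminal]
3. n2.live = -1  [-1]
4. n3.lab = 20  [terminal]
5. n4.env = false  [terminal]
6. n5.key = 10  [(if b.env then C.live else a.lab) - 10]
7. n5.fin = false  [b.env == true]
8. n5.sig = 17  [C.live + a.lab - 2]
9. n6.key = -2  [B₀.sig * 3 - 53]
10. n6.fin = true  [B₀.fin == false]
11. n6.sig = -3  [B₀.sig - 20]
12. n7.key = 26  [B₀.sig * -1 + 23]
13. n7.fin = false  [not B₀.fin]
14. n7.sig = 5  [B₀.key + 7]
15. n8.lab = 15  [terminal]
16. n9.env = true  [terminal]
17. n10.lab = 6  [terminal]
18. n7.wid = 9  [a₁.lab + 3]
19. n11.acc = false  [not B₀.fin]
20. n12.lab = -4  [terminal]
21. n13.env = true  [terminal]
22. n14.ok = -8  [terminal]
23. n11.lim = 18  [a.lab + 22]
24. n6.wid = 0  [B₁.wid + S.lim - 27]
25. n15.env = true  [terminal]
26. n5.wid = 10  [B₁.wid + 10]
27. n2.pre = 7  [a.lab - 13]
28. n2.wid = -6  [(if b.env then B.wid else C.live) - 5]
29. n0.lim = 20  [C.wid * 2 + 32]

-6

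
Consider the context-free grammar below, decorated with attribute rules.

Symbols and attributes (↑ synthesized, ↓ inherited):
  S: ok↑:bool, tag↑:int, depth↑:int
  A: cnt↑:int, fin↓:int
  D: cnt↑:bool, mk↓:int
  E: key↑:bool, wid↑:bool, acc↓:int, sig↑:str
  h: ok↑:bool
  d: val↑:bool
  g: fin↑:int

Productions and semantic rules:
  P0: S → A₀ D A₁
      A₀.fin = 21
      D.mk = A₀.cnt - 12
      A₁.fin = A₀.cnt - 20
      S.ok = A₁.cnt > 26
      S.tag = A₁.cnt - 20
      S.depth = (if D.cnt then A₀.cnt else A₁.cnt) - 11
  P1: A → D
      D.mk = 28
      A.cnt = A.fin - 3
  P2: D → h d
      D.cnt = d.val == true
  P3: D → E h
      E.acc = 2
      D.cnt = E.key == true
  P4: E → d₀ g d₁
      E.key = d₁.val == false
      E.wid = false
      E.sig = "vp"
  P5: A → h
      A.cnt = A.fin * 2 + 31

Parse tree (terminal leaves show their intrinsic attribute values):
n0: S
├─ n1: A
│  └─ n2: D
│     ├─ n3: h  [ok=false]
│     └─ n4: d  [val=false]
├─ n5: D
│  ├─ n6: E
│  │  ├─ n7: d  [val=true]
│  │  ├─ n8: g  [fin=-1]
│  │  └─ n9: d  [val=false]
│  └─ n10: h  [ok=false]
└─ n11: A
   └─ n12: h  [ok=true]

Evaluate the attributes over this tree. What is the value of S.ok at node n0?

true

1. n1.fin = 21  [21]
2. n2.mk = 28  [28]
3. n3.ok = false  [terminal]
4. n4.val = false  [terminal]
5. n2.cnt = false  [d.val == true]
6. n1.cnt = 18  [A.fin - 3]
7. n5.mk = 6  [A₀.cnt - 12]
8. n6.acc = 2  [2]
9. n7.val = true  [terminal]
10. n8.fin = -1  [terminal]
11. n9.val = false  [terminal]
12. n6.key = true  [d₁.val == false]
13. n6.wid = false  [false]
14. n6.sig = "vp"  ["vp"]
15. n10.ok = false  [terminal]
16. n5.cnt = true  [E.key == true]
17. n11.fin = -2  [A₀.cnt - 20]
18. n12.ok = true  [terminal]
19. n11.cnt = 27  [A.fin * 2 + 31]
20. n0.ok = true  [A₁.cnt > 26]
21. n0.tag = 7  [A₁.cnt - 20]
22. n0.depth = 7  [(if D.cnt then A₀.cnt else A₁.cnt) - 11]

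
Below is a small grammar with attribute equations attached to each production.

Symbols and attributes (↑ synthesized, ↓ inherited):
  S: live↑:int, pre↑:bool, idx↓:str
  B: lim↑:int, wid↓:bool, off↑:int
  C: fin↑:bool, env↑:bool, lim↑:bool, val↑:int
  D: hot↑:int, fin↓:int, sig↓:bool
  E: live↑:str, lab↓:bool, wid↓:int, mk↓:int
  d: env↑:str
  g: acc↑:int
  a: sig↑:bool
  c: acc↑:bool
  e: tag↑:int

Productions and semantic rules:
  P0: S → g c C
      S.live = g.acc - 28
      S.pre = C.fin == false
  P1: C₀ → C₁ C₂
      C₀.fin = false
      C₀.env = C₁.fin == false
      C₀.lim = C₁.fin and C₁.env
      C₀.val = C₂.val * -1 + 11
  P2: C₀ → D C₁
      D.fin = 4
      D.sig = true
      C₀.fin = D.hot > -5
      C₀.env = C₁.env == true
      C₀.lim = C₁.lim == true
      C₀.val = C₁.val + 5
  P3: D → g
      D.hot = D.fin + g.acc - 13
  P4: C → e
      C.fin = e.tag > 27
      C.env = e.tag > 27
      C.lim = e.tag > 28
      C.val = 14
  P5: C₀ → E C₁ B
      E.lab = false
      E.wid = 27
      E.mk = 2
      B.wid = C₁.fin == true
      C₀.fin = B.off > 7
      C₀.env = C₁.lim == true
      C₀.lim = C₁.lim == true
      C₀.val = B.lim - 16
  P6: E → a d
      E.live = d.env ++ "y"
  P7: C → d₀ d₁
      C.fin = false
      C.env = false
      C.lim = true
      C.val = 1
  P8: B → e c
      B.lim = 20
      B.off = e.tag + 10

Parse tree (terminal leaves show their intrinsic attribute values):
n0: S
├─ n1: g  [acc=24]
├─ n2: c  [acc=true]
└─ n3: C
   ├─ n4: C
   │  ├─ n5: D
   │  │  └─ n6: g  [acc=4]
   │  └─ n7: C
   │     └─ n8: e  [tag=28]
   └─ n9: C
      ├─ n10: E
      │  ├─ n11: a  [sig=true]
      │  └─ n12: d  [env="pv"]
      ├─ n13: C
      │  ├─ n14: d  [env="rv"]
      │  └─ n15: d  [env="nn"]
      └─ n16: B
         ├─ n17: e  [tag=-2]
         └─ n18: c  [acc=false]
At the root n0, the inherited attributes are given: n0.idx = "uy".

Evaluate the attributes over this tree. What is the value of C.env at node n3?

true

1. n0.idx = "uy"  [given at root]
2. n1.acc = 24  [terminal]
3. n2.acc = true  [terminal]
4. n5.fin = 4  [4]
5. n5.sig = true  [true]
6. n6.acc = 4  [terminal]
7. n5.hot = -5  [D.fin + g.acc - 13]
8. n8.tag = 28  [terminal]
9. n7.fin = true  [e.tag > 27]
10. n7.env = true  [e.tag > 27]
11. n7.lim = false  [e.tag > 28]
12. n7.val = 14  [14]
13. n4.fin = false  [D.hot > -5]
14. n4.env = true  [C₁.env == true]
15. n4.lim = false  [C₁.lim == true]
16. n4.val = 19  [C₁.val + 5]
17. n10.lab = false  [false]
18. n10.wid = 27  [27]
19. n10.mk = 2  [2]
20. n11.sig = true  [terminal]
21. n12.env = "pv"  [terminal]
22. n10.live = "pvy"  [d.env ++ "y"]
23. n14.env = "rv"  [terminal]
24. n15.env = "nn"  [terminal]
25. n13.fin = false  [false]
26. n13.env = false  [false]
27. n13.lim = true  [true]
28. n13.val = 1  [1]
29. n16.wid = false  [C₁.fin == true]
30. n17.tag = -2  [terminal]
31. n18.acc = false  [terminal]
32. n16.lim = 20  [20]
33. n16.off = 8  [e.tag + 10]
34. n9.fin = true  [B.off > 7]
35. n9.env = true  [C₁.lim == true]
36. n9.lim = true  [C₁.lim == true]
37. n9.val = 4  [B.lim - 16]
38. n3.fin = false  [false]
39. n3.env = true  [C₁.fin == false]
40. n3.lim = false  [C₁.fin and C₁.env]
41. n3.val = 7  [C₂.val * -1 + 11]
42. n0.live = -4  [g.acc - 28]
43. n0.pre = true  [C.fin == false]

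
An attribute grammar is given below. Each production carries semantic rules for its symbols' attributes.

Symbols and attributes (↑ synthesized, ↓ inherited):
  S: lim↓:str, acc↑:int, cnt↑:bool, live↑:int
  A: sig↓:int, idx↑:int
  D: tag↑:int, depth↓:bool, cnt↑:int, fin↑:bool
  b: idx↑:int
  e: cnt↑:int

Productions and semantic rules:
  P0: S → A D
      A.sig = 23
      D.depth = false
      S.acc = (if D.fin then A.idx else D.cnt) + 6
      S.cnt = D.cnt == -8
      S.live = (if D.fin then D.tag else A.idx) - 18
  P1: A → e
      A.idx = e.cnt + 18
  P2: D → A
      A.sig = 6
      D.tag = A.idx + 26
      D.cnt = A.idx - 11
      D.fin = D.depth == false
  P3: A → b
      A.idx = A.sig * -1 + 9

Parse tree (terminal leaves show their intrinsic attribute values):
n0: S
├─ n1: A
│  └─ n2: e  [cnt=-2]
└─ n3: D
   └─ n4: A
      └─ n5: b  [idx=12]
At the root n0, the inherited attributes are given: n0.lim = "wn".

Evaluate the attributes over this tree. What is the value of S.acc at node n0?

22

1. n0.lim = "wn"  [given at root]
2. n1.sig = 23  [23]
3. n2.cnt = -2  [terminal]
4. n1.idx = 16  [e.cnt + 18]
5. n3.depth = false  [false]
6. n4.sig = 6  [6]
7. n5.idx = 12  [terminal]
8. n4.idx = 3  [A.sig * -1 + 9]
9. n3.tag = 29  [A.idx + 26]
10. n3.cnt = -8  [A.idx - 11]
11. n3.fin = true  [D.depth == false]
12. n0.acc = 22  [(if D.fin then A.idx else D.cnt) + 6]
13. n0.cnt = true  [D.cnt == -8]
14. n0.live = 11  [(if D.fin then D.tag else A.idx) - 18]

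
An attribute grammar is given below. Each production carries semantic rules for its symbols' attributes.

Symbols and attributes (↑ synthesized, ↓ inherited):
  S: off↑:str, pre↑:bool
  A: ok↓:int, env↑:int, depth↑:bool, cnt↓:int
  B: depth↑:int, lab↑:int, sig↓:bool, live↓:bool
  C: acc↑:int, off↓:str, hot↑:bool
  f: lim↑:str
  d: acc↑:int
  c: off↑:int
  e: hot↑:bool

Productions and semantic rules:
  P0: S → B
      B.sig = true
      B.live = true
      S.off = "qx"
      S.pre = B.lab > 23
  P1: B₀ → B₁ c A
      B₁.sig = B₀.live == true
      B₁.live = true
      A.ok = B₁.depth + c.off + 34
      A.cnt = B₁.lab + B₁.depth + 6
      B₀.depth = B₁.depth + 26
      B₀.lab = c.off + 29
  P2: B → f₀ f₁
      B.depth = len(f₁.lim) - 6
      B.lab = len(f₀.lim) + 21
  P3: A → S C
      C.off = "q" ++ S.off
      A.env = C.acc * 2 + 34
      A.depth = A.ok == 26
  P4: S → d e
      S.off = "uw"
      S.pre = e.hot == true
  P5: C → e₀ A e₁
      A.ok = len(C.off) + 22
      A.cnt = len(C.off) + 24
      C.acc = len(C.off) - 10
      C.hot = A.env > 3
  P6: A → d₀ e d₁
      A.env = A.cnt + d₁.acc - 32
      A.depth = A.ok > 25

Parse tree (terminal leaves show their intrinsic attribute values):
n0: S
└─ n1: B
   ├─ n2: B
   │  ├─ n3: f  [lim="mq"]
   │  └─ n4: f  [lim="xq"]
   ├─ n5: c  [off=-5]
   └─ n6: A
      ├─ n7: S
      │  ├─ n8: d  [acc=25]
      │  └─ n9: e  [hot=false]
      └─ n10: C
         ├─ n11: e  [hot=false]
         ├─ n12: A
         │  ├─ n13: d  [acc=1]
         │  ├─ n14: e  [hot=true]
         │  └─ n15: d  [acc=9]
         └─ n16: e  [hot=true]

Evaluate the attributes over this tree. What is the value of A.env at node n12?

1. n1.sig = true  [true]
2. n1.live = true  [true]
3. n2.sig = true  [B₀.live == true]
4. n2.live = true  [true]
5. n3.lim = "mq"  [terminal]
6. n4.lim = "xq"  [terminal]
7. n2.depth = -4  [len(f₁.lim) - 6]
8. n2.lab = 23  [len(f₀.lim) + 21]
9. n5.off = -5  [terminal]
10. n6.ok = 25  [B₁.depth + c.off + 34]
11. n6.cnt = 25  [B₁.lab + B₁.depth + 6]
12. n8.acc = 25  [terminal]
13. n9.hot = false  [terminal]
14. n7.off = "uw"  ["uw"]
15. n7.pre = false  [e.hot == true]
16. n10.off = "quw"  ["q" ++ S.off]
17. n11.hot = false  [terminal]
18. n12.ok = 25  [len(C.off) + 22]
19. n12.cnt = 27  [len(C.off) + 24]
20. n13.acc = 1  [terminal]
21. n14.hot = true  [terminal]
22. n15.acc = 9  [terminal]
23. n12.env = 4  [A.cnt + d₁.acc - 32]
24. n12.depth = false  [A.ok > 25]
25. n16.hot = true  [terminal]
26. n10.acc = -7  [len(C.off) - 10]
27. n10.hot = true  [A.env > 3]
28. n6.env = 20  [C.acc * 2 + 34]
29. n6.depth = false  [A.ok == 26]
30. n1.depth = 22  [B₁.depth + 26]
31. n1.lab = 24  [c.off + 29]
32. n0.off = "qx"  ["qx"]
33. n0.pre = true  [B.lab > 23]

4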